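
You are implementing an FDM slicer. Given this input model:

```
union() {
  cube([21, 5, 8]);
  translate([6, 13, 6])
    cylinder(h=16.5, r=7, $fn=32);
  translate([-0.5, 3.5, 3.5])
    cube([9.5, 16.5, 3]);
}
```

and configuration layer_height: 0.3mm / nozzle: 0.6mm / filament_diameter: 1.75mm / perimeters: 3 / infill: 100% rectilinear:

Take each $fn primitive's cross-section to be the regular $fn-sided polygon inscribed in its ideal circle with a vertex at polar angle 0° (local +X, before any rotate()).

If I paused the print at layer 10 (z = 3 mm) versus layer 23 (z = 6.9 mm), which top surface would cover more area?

layer 23 (z = 6.9 mm)

Layer 10 (z = 3): the cube (footprint 21×5) is included at this height (area 105.00 mm²); the cylinder at (6, 13) is absent (z outside [6, 22.5]); the cube at (-0.5, 3.5) does not reach this height (z outside [3.5, 6.5]); Merging all regions: only the 21×5 cube is present, so the union is just that shape — area = 105.00 mm². So its area = 105.00 mm². Layer 23 (z = 6.9): the cube is present — its section is the full 21×5 rectangle (area 105.00 mm²); the cylinder at (6, 13): section is a regular 32-gon, circumradius r=7 (area = (32/2)·7.000²·sin(360°/32) = 152.95 mm²); the cube at (-0.5, 3.5) is absent (z outside [3.5, 6.5]); Taking the union: the 2 present regions are separate (no shared area or edge), so areas and boundary lengths simply add and each stays a separate island — area = 257.95 mm². So its area = 257.95 mm². Layer 23 is larger (257.95 vs 105.00 mm²).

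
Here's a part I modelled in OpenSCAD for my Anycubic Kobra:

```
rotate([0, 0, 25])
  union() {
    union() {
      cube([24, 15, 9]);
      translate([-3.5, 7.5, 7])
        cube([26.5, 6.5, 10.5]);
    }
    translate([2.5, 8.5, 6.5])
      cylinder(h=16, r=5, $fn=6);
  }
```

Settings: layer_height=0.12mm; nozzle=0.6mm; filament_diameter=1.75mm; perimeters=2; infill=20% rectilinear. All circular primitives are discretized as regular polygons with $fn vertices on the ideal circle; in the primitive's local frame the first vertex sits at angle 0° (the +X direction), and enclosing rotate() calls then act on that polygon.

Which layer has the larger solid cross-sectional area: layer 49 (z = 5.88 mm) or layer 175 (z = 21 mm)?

Layer 49 (z = 5.88): the cube is present — its section is the full 24×15 rectangle (area 360.00 mm²); the cube at (-3.5, 7.5) is not intersected at this z (z outside [7, 17.5]); Combining (union): only the 24×15 cube is present, so the union is just that shape — area = 360.00 mm²; the cylinder at (2.5, 8.5) is not intersected at this z (z outside [6.5, 22.5]); Merging all regions: only the result so far is present, so the union is just that shape — area = 360.00 mm²; (rotated 25° about Z; rotation is an isometry so areas/perimeters/island counts are preserved). So its area = 360.00 mm². Layer 175 (z = 21): the cube does not reach this height (z outside [0, 9]); the cube at (-3.5, 7.5) does not reach this height (z outside [7, 17.5]); Taking the union: nothing is present at this height; the r=5 cylinder at (2.5, 8.5) contributes a regular 6-gon of circumradius 5 (area = (6/2)·5.000²·sin(360°/6) = 64.95 mm²); Merging all regions: only the r=5 cylinder at (2.5, 8.5) is present, so the union is just that shape — area = 64.95 mm²; (rotated 25° about Z; rotation is an isometry so areas/perimeters/island counts are preserved). So its area = 64.95 mm². Layer 49 is larger (360.00 vs 64.95 mm²).

layer 49 (z = 5.88 mm)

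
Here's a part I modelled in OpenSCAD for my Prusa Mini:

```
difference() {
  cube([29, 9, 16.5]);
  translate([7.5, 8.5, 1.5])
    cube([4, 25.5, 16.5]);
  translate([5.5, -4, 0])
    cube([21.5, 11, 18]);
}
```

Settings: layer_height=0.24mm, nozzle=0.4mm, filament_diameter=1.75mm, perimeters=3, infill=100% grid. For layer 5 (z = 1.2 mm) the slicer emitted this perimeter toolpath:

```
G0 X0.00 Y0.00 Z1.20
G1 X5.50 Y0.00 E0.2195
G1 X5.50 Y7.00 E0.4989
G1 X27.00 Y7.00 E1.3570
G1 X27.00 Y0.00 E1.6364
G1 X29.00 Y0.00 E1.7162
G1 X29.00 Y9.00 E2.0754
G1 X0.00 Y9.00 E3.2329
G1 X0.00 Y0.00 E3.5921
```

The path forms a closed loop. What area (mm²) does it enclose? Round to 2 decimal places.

110.50 mm²

Apply the shoelace formula to the sequence of (X, Y) vertices; enclosed area = 110.50 mm².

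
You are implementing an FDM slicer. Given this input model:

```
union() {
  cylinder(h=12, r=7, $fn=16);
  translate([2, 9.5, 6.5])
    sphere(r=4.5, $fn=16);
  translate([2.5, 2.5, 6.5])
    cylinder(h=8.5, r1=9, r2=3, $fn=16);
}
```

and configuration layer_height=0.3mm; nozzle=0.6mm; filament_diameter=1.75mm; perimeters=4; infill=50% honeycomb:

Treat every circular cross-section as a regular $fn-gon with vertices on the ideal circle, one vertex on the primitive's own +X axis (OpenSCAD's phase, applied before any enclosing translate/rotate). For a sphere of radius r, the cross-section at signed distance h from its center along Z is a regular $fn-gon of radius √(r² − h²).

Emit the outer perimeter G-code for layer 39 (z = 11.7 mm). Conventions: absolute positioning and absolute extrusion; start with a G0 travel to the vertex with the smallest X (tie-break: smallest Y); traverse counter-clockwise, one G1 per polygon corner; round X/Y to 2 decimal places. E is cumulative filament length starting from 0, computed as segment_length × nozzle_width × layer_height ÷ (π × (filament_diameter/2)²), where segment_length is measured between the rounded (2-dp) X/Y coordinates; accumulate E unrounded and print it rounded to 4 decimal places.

At z = 11.7 mm: the r=7 cylinder contributes a regular 16-gon of circumradius 7; the sphere at (2, 9.5) does not reach this height (|z−center|=5.200 > r=4.5); the cone at (2.5, 2.5): at t=0.612 of its height the radius interpolates to r₁+(r₂−r₁)t = 5.329, giving a regular 16-gon of that circumradius; Merging all regions: the regions partially overlap (shared area 71.14 mm²), so overlapping operands fuse into one piece — 1 connected region. The outline is a single polygon with 20 vertices. Extrusion per mm of travel: 0.6 × 0.3 / (π × 0.875²) = 0.074835. Accumulating E over each segment gives final E = 3.4764.

G0 X-7.00 Y0.00 Z11.70
G1 X-6.47 Y-2.68 E0.2044
G1 X-4.95 Y-4.95 E0.4089
G1 X-2.68 Y-6.47 E0.6133
G1 X0.00 Y-7.00 E0.8178
G1 X2.68 Y-6.47 E1.0222
G1 X4.95 Y-4.95 E1.2267
G1 X6.47 Y-2.68 E1.4311
G1 X6.95 Y-0.25 E1.6165
G1 X7.42 Y0.46 E1.6802
G1 X7.83 Y2.50 E1.8359
G1 X7.42 Y4.54 E1.9916
G1 X6.27 Y6.27 E2.1471
G1 X4.54 Y7.42 E2.3025
G1 X2.50 Y7.83 E2.4583
G1 X0.46 Y7.42 E2.6140
G1 X-0.25 Y6.95 E2.6777
G1 X-2.68 Y6.47 E2.8631
G1 X-4.95 Y4.95 E3.0675
G1 X-6.47 Y2.68 E3.2719
G1 X-7.00 Y0.00 E3.4764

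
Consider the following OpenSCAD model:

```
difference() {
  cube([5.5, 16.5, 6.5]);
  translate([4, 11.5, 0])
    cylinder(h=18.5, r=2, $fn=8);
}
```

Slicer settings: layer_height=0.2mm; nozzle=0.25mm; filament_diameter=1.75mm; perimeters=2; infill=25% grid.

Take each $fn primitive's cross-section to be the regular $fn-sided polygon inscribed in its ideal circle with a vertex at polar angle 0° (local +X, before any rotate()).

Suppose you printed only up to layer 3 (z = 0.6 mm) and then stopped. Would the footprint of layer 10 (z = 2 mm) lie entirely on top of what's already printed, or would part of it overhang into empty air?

entirely on top

Compare the two slices. At z = 0.6: the cube (footprint 5.5×16.5) is included at this height (area 90.75 mm²); the cylinder at (4, 11.5): section is a regular 8-gon, circumradius r=2 (area = (8/2)·2.000²·sin(360°/8) = 11.31 mm²); Subtracting the remaining from the first: starting from the 5.5×16.5 cube (90.75 mm²), the r=2 cylinder at (4, 11.5) partially overlaps it — only the 10.71 mm² overlap (of its 11.31 mm²) is removed, clipping the outline — area = 80.04 mm². At z = 2: the cube is present — its section is the full 5.5×16.5 rectangle (area 90.75 mm²); the cylinder at (4, 11.5): section is a regular 8-gon, circumradius r=2 (area = (8/2)·2.000²·sin(360°/8) = 11.31 mm²); After the difference (first − rest): starting from the 5.5×16.5 cube (90.75 mm²), the r=2 cylinder at (4, 11.5) partially overlaps it — only the 10.71 mm² overlap (of its 11.31 mm²) is removed, clipping the outline — area = 80.04 mm². Checking containment: the cross-section at z = 2 is a subset of the cross-section at z = 0.6.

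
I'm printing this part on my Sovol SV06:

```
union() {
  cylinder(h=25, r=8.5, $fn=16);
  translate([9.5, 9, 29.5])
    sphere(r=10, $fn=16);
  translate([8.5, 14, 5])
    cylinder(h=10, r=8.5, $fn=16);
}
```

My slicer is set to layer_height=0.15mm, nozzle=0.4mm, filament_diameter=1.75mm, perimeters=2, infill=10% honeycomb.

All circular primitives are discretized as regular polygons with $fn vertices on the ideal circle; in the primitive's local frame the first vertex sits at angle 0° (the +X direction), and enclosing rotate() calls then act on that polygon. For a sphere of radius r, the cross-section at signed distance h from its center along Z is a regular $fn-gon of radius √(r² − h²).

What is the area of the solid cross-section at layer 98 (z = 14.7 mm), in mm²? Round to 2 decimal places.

At z = 14.7 mm: the r=8.5 cylinder gives a regular 16-gon of circumradius 8.5 (constant along its height) (area = (16/2)·8.500²·sin(360°/16) = 221.19 mm²); the sphere at (9.5, 9) is not intersected at this z (|z−center|=14.800 > r=10); the r=8.5 cylinder at (8.5, 14) gives a regular 16-gon of circumradius 8.5 (constant along its height) (area = (16/2)·8.500²·sin(360°/16) = 221.19 mm²); Combining (union): the regions partially overlap — summed areas 442.38 mm² minus the doubly-counted overlap 1.04 mm² gives 441.34 mm² — area = 441.34 mm². Overall, the cross-section is a single solid region. Net area = 441.34 mm².

441.34 mm²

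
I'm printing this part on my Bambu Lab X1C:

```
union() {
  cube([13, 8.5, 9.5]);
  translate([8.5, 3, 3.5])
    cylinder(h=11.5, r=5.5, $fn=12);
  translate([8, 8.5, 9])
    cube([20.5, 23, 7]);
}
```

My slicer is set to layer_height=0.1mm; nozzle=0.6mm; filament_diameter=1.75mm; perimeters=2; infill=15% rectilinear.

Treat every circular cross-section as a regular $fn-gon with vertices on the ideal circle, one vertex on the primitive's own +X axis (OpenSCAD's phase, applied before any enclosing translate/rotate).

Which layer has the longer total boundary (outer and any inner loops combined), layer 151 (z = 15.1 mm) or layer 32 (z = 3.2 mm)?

Layer 151 (z = 15.1): the cube is not intersected at this z (z outside [0, 9.5]); the cylinder at (8.5, 3) is not intersected at this z (z outside [3.5, 15]); the cube at (8, 8.5) (footprint 20.5×23) is included at this height (perimeter 87.00 mm); Taking the union: only the 20.5×23 cube at (8, 8.5) is present, so the union is just that shape — boundary = 87.00 mm. So its perimeter = 87.00 mm. Layer 32 (z = 3.2): the cube is present — its section is the full 13×8.5 rectangle (perimeter 43.00 mm); the cylinder at (8.5, 3) is absent (z outside [3.5, 15]); the cube at (8, 8.5) is not intersected at this z (z outside [9, 16]); Merging all regions: only the 13×8.5 cube is present, so the union is just that shape — boundary = 43.00 mm. So its perimeter = 43.00 mm. Layer 151 is larger (87.00 vs 43.00 mm).

layer 151 (z = 15.1 mm)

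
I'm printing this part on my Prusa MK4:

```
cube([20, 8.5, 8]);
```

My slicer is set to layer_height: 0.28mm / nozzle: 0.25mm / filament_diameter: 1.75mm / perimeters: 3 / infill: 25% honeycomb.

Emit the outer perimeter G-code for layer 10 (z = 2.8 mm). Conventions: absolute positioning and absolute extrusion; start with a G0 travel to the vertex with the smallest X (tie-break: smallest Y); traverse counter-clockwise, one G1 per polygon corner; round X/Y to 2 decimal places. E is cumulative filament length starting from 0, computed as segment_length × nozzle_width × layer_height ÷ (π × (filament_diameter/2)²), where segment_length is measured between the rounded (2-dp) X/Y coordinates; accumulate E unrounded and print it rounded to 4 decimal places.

G0 X0.00 Y0.00 Z2.80
G1 X20.00 Y0.00 E0.5821
G1 X20.00 Y8.50 E0.8294
G1 X0.00 Y8.50 E1.4115
G1 X0.00 Y0.00 E1.6588

At z = 2.8 mm: the cube is present — its section is the full 20×8.5 rectangle. The outline is a single polygon with 4 vertices. Extrusion per mm of travel: 0.25 × 0.28 / (π × 0.875²) = 0.029103. Accumulating E over each segment gives final E = 1.6588.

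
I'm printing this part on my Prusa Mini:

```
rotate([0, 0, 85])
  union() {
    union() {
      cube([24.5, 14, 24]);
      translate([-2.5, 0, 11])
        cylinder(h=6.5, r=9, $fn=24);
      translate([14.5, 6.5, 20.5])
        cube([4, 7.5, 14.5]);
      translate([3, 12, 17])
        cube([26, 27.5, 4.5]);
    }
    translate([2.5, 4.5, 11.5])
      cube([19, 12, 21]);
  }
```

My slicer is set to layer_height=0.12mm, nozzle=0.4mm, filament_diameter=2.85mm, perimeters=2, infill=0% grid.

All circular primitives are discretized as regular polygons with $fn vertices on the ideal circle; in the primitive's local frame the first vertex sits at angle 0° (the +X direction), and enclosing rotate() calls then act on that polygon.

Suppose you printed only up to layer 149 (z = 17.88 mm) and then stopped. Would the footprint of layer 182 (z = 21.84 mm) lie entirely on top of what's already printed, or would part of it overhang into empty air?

entirely on top

Compare the two slices. At z = 17.88: the cube (footprint 24.5×14) is included at this height (area 343.00 mm²); the cylinder at (-2.5, 0) does not reach this height (z outside [11, 17.5]); the cube at (14.5, 6.5) is not intersected at this z (z outside [20.5, 35]); the cube at (3, 12) (footprint 26×27.5) is included at this height (area 715.00 mm²); Taking the union: the regions partially overlap — summed areas 1058.00 mm² minus the doubly-counted overlap 43.00 mm² gives 1015.00 mm² — area = 1015.00 mm²; the cube at (2.5, 4.5) (footprint 19×12) is included at this height (area 228.00 mm²); Combining (union): the regions partially overlap — summed areas 1243.00 mm² minus the doubly-counted overlap 226.75 mm² gives 1016.25 mm² — area = 1016.25 mm²; (rotated 85° about Z; rotation is an isometry so areas/perimeters/island counts are preserved). At z = 21.84: the cube (footprint 24.5×14) is included at this height (area 343.00 mm²); the cylinder at (-2.5, 0) is absent (z outside [11, 17.5]); the cube at (14.5, 6.5) (footprint 4×7.5) is included at this height (area 30.00 mm²); the cube at (3, 12) does not reach this height (z outside [17, 21.5]); Merging all regions: the 4×7.5 cube at (14.5, 6.5) lies entirely inside the 24.5×14 cube, so the union is just the 24.5×14 cube — area = 343.00 mm²; the 19×12 cube at (2.5, 4.5) contributes its full rectangle (area 228.00 mm²); Merging all regions: the regions partially overlap — summed areas 571.00 mm² minus the doubly-counted overlap 180.50 mm² gives 390.50 mm² — area = 390.50 mm²; (rotated 85° about Z; rotation is an isometry so areas/perimeters/island counts are preserved). Checking containment: the cross-section at z = 21.84 is a subset of the cross-section at z = 17.88.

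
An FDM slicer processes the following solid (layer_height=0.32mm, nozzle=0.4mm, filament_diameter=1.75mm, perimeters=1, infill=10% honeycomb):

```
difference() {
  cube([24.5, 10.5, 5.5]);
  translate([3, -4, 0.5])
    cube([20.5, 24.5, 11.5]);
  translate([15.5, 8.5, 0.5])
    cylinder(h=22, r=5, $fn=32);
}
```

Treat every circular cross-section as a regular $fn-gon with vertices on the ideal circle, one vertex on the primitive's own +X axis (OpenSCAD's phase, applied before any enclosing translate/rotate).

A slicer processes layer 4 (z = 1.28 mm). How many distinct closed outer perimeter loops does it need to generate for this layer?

At z = 1.28 mm: the cube is present — its section is the full 24.5×10.5 rectangle; the cube at (3, -4) is present — its section is the full 20.5×24.5 rectangle; the r=5 cylinder at (15.5, 8.5) contributes a regular 32-gon of circumradius 5; After the difference (first − rest): starting from the 24.5×10.5 cube, the 20.5×24.5 cube at (3, -4) partially overlaps it — only the 215.25 mm² overlap (of its 502.25 mm²) is removed, clipping the outline; the r=5 cylinder at (15.5, 8.5) misses the remaining region (no effect) — 2 connected regions. The result has 2 disconnected regions.

2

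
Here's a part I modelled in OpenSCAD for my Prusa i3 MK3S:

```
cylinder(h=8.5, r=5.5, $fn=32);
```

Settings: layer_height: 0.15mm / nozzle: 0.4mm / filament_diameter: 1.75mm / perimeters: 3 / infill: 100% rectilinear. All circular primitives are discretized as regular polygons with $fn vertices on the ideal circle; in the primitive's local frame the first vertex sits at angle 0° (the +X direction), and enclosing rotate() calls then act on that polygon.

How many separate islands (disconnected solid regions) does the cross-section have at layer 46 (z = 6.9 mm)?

1

At z = 6.9 mm: the r=5.5 cylinder gives a regular 32-gon of circumradius 5.5 (constant along its height). Overall, the cross-section is a single solid region. Island count = 1.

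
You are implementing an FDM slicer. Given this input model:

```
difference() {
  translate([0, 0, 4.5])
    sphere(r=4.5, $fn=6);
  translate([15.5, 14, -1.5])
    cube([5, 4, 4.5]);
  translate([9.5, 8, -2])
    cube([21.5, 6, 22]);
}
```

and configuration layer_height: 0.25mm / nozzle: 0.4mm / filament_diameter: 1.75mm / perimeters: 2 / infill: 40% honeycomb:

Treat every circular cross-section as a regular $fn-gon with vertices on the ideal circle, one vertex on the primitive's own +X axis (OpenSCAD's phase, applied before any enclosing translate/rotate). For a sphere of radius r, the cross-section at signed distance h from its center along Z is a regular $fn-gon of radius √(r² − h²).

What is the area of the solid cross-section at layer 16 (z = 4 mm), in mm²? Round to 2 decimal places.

51.96 mm²

At z = 4 mm: the sphere: section is a regular 6-gon, circumradius = √(r²−h²) = √(4.5²−0.5²) = 4.472 (area = (6/2)·4.472²·sin(360°/6) = 51.96 mm²); the cube at (15.5, 14) is absent (z outside [-1.5, 3]); the cube at (9.5, 8) is present — its section is the full 21.5×6 rectangle (area 129.00 mm²); After the difference (first − rest): starting from the r=4.5 sphere (51.96 mm²), the 21.5×6 cube at (9.5, 8) misses the remaining region (no effect) — area = 51.96 mm². Overall, the cross-section is a single solid region. Net area = 51.96 mm².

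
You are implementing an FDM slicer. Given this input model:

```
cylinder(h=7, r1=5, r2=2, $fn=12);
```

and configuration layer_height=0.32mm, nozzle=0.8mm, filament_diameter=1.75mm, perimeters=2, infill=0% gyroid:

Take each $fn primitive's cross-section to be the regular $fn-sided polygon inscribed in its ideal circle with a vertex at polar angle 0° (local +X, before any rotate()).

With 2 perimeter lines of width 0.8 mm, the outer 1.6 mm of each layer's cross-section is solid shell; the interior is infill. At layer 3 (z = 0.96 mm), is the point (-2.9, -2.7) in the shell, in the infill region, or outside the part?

shell

At z = 0.96 mm: the cone (r1=5→r2=2) has section circumradius 4.589 here — a regular 12-gon. Overall, the cross-section is a single solid region. The nearest boundary edge runs (-3.97, -2.29)→(-2.29, -3.97); distance from the point to it = 0.47 mm. The point is inside the cross-section, 0.47 mm from the nearest boundary — within the 1.6 mm shell band (2 × 0.8).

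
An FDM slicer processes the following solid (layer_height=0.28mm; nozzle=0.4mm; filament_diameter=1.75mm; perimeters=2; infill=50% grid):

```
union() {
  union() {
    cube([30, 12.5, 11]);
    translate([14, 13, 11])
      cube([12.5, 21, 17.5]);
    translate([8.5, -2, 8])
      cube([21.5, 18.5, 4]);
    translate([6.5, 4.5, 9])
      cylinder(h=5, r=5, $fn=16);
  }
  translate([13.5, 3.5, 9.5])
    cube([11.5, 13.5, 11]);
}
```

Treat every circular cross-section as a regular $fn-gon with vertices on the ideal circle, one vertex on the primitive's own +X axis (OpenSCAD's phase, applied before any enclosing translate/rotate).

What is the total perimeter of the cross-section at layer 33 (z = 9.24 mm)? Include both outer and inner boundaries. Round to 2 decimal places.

97.07 mm

At z = 9.24 mm: the 30×12.5 cube contributes its full rectangle (perimeter 85.00 mm); the cube at (14, 13) does not reach this height (z outside [11, 28.5]); the 21.5×18.5 cube at (8.5, -2) contributes its full rectangle (perimeter 80.00 mm); the cylinder at (6.5, 4.5): section is a regular 16-gon, circumradius r=5 (perimeter = 2·16·5.000·sin(180°/16) = 31.21 mm); Combining (union): the regions partially overlap (shared area 344.08 mm²), so the edge portions inside another operand are dropped and the merged outline is re-measured after clipping — boundary = 97.07 mm; the cube at (13.5, 3.5) is absent (z outside [9.5, 20.5]); Taking the union: only the result so far is present, so the union is just that shape — boundary = 97.07 mm. Overall, the cross-section is a single solid region. Total boundary length (outer) = 97.07 mm.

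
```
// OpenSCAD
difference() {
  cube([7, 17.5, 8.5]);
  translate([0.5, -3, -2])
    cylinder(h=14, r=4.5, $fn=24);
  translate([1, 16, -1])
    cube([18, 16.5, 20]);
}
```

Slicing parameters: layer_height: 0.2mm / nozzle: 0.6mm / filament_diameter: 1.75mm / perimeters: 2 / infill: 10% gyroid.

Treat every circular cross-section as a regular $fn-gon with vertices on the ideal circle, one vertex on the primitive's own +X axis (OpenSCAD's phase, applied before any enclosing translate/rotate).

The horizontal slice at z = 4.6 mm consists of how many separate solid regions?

At z = 4.6 mm: the cube is present — its section is the full 7×17.5 rectangle; the r=4.5 cylinder at (0.5, -3) contributes a regular 24-gon of circumradius 4.5; the cube at (1, 16) (footprint 18×16.5) is included at this height; Taking the first minus the rest: starting from the 7×17.5 cube, the r=4.5 cylinder at (0.5, -3) partially overlaps it — only the 4.12 mm² overlap (of its 62.89 mm²) is removed, clipping the outline; the 18×16.5 cube at (1, 16) partially overlaps it — only the 9.00 mm² overlap (of its 297.00 mm²) is removed, clipping the outline — 1 connected region. The result has 1 disconnected region.

1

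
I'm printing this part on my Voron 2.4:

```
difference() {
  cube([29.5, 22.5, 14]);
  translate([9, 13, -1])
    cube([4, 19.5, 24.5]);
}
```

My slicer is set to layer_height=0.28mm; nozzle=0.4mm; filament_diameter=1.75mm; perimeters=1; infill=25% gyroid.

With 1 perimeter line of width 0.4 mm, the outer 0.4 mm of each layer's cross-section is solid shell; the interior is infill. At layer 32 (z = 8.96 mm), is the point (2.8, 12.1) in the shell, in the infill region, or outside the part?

infill

At z = 8.96 mm: the cube is present — its section is the full 29.5×22.5 rectangle; the cube at (9, 13) is present — its section is the full 4×19.5 rectangle; After the difference (first − rest): starting from the 29.5×22.5 cube, the 4×19.5 cube at (9, 13) partially overlaps it — only the 38.00 mm² overlap (of its 78.00 mm²) is removed, clipping the outline — 1 connected region. Overall, the cross-section is a single solid region. The nearest boundary edge runs (0.00, 0.00)→(0.00, 22.50); distance from the point to it = 2.80 mm. The point is inside the cross-section and 2.80 mm from the nearest boundary — more than the 0.4 mm shell width (1 × 0.4), so it's in the infill interior.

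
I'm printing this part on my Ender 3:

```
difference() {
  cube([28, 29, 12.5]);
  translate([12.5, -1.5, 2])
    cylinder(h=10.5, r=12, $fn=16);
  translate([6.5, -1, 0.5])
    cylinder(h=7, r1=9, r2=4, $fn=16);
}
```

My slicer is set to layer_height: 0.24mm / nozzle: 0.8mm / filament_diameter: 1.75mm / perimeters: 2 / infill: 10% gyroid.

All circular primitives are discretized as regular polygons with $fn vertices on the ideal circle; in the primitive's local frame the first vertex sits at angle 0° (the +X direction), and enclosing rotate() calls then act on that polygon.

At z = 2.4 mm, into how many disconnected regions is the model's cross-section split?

At z = 2.4 mm: the cube (footprint 28×29) is included at this height; the r=12 cylinder at (12.5, -1.5) contributes a regular 16-gon of circumradius 12; the cone at (6.5, -1): at t=0.271 of its height the radius interpolates to r₁+(r₂−r₁)t = 7.643, giving a regular 16-gon of that circumradius; After the difference (first − rest): starting from the 28×29 cube, the r=12 cylinder at (12.5, -1.5) partially overlaps it — only the 184.87 mm² overlap (of its 440.85 mm²) is removed, clipping the outline; the cone at (6.5, -1) partially overlaps it — only the 5.81 mm² overlap (of its 178.83 mm²) is removed, clipping the outline — 1 connected region. The result has 1 disconnected region.

1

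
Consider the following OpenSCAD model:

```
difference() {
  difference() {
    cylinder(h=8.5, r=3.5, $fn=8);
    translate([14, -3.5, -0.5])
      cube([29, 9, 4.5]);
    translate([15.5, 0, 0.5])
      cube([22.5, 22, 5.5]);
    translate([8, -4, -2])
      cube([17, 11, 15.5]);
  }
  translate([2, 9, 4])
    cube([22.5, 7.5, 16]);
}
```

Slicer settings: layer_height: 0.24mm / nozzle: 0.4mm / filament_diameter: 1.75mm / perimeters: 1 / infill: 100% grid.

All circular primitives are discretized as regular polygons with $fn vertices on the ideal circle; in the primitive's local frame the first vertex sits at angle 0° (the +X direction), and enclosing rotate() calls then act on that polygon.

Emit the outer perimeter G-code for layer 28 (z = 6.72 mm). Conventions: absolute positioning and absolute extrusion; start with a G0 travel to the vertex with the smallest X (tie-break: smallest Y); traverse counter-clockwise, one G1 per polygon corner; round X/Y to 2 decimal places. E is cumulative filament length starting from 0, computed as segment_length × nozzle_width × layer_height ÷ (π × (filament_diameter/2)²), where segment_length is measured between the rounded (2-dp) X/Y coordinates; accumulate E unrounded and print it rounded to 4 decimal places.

At z = 6.72 mm: the r=3.5 cylinder gives a regular 8-gon of circumradius 3.5 (constant along its height); the cube at (14, -3.5) is not intersected at this z (z outside [-0.5, 4]); the cube at (15.5, 0) is absent (z outside [0.5, 6]); the cube at (8, -4) (footprint 17×11) is included at this height; After the difference (first − rest): starting from the r=3.5 cylinder, the 17×11 cube at (8, -4) misses the remaining region (no effect) — 1 connected region; the cube at (2, 9) (footprint 22.5×7.5) is included at this height; Taking the first minus the rest: starting from the result so far, the 22.5×7.5 cube at (2, 9) misses the remaining region (no effect) — 1 connected region. The outline is a single polygon with 8 vertices. Extrusion per mm of travel: 0.4 × 0.24 / (π × 0.875²) = 0.039912. Accumulating E over each segment gives final E = 0.8545.

G0 X-3.50 Y0.00 Z6.72
G1 X-2.47 Y-2.47 E0.1068
G1 X0.00 Y-3.50 E0.2136
G1 X2.47 Y-2.47 E0.3204
G1 X3.50 Y0.00 E0.4272
G1 X2.47 Y2.47 E0.5341
G1 X0.00 Y3.50 E0.6409
G1 X-2.47 Y2.47 E0.7477
G1 X-3.50 Y0.00 E0.8545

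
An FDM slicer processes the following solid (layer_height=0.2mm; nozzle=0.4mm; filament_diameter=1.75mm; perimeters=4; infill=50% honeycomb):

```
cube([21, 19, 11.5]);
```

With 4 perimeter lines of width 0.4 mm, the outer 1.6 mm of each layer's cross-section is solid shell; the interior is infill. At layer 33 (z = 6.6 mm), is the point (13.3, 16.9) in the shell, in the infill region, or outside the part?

At z = 6.6 mm: the cube is present — its section is the full 21×19 rectangle. Overall, the cross-section is a single solid region. The nearest boundary edge runs (21.00, 19.00)→(0.00, 19.00); distance from the point to it = 2.10 mm. The point is inside the cross-section and 2.10 mm from the nearest boundary — more than the 1.6 mm shell width (4 × 0.4), so it's in the infill interior.

infill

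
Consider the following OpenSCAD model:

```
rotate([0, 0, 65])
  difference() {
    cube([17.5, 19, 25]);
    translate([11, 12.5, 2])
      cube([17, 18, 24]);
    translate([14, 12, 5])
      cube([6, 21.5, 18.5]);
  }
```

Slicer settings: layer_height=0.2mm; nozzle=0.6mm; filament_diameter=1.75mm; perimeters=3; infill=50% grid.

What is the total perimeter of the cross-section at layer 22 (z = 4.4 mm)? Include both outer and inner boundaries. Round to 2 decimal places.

At z = 4.4 mm: the cube (footprint 17.5×19) is included at this height (perimeter 73.00 mm); the 17×18 cube at (11, 12.5) contributes its full rectangle (perimeter 70.00 mm); the cube at (14, 12) does not reach this height (z outside [5, 23.5]); Subtracting the remaining from the first: starting from the 17.5×19 cube, the 17×18 cube at (11, 12.5) partially overlaps it — only the 42.25 mm² overlap (of its 306.00 mm²) is removed, clipping the outline — boundary = 73.00 mm; (rotated 65° about Z; rotation is an isometry so areas/perimeters/island counts are preserved). Overall, the cross-section is a single solid region. Total boundary length (outer) = 73.00 mm.

73.00 mm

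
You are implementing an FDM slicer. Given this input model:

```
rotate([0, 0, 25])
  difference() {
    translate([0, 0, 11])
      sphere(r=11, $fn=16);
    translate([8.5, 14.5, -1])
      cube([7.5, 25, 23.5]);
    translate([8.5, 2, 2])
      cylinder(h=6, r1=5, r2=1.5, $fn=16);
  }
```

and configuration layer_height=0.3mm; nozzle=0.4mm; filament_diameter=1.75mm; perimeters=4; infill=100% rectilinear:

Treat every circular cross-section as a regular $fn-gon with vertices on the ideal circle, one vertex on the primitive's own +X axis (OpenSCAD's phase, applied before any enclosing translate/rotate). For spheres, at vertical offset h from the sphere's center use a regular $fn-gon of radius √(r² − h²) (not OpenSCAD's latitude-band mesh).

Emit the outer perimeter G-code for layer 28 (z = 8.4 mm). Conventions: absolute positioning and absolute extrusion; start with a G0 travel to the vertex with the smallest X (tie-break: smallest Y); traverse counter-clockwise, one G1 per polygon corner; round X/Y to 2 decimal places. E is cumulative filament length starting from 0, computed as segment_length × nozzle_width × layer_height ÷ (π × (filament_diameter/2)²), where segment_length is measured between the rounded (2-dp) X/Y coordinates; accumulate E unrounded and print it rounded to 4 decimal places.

At z = 8.4 mm: the r=11 sphere slices to a regular 16-gon of circumradius 10.688 (√(r²−h²) with h=2.6 from center); the cube at (8.5, 14.5) is present — its section is the full 7.5×25 rectangle; the cone at (8.5, 2) does not reach this height (z outside [2, 8]); After the difference (first − rest): starting from the r=11 sphere, the 7.5×25 cube at (8.5, 14.5) misses the remaining region (no effect) — 1 connected region; (rotated 25° about Z; rotation is an isometry so areas/perimeters/island counts are preserved). The outline is a single polygon with 16 vertices. Extrusion per mm of travel: 0.4 × 0.3 / (π × 0.875²) = 0.049890. Accumulating E over each segment gives final E = 3.3292.

G0 X-10.68 Y-0.47 Z8.40
G1 X-9.69 Y-4.52 E0.2080
G1 X-7.22 Y-7.88 E0.4161
G1 X-3.66 Y-10.04 E0.6238
G1 X0.47 Y-10.68 E0.8323
G1 X4.52 Y-9.69 E1.0403
G1 X7.88 Y-7.22 E1.2484
G1 X10.04 Y-3.66 E1.4561
G1 X10.68 Y0.47 E1.6646
G1 X9.69 Y4.52 E1.8726
G1 X7.22 Y7.88 E2.0807
G1 X3.66 Y10.04 E2.2884
G1 X-0.47 Y10.68 E2.4969
G1 X-4.52 Y9.69 E2.7049
G1 X-7.88 Y7.22 E2.9130
G1 X-10.04 Y3.66 E3.1207
G1 X-10.68 Y-0.47 E3.3292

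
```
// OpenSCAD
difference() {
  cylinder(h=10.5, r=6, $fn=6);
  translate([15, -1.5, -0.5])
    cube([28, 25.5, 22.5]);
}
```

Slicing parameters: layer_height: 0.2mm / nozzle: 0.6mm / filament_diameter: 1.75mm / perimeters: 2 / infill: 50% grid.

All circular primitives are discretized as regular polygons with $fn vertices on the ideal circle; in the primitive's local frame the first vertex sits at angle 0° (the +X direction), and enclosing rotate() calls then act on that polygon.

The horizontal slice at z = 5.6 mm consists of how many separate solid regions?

At z = 5.6 mm: the r=6 cylinder contributes a regular 6-gon of circumradius 6; the 28×25.5 cube at (15, -1.5) contributes its full rectangle; Taking the first minus the rest: starting from the r=6 cylinder, the 28×25.5 cube at (15, -1.5) misses the remaining region (no effect) — 1 connected region. The result has 1 disconnected region.

1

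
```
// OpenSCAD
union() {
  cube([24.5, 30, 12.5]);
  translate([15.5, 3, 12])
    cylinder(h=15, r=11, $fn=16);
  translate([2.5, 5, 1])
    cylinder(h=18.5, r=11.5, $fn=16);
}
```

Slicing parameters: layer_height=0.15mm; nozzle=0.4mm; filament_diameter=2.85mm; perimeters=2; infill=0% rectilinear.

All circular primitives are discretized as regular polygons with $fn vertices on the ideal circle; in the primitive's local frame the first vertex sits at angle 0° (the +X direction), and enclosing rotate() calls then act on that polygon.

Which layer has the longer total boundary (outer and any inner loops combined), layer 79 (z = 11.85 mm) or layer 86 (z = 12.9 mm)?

Layer 79 (z = 11.85): the 24.5×30 cube contributes its full rectangle (perimeter 109.00 mm); the cylinder at (15.5, 3) does not reach this height (z outside [12, 27]); the cylinder at (2.5, 5): section is a regular 16-gon, circumradius r=11.5 (perimeter = 2·16·11.500·sin(180°/16) = 71.79 mm); Taking the union: the regions partially overlap (shared area 196.78 mm²), so the edge portions inside another operand are dropped and the merged outline is re-measured after clipping — boundary = 126.36 mm. So its perimeter = 126.36 mm. Layer 86 (z = 12.9): the cube is not intersected at this z (z outside [0, 12.5]); the cylinder at (15.5, 3): section is a regular 16-gon, circumradius r=11 (perimeter = 2·16·11.000·sin(180°/16) = 68.67 mm); the cylinder at (2.5, 5): section is a regular 16-gon, circumradius r=11.5 (perimeter = 2·16·11.500·sin(180°/16) = 71.79 mm); Combining (union): the regions partially overlap (shared area 113.27 mm²), so the edge portions inside another operand are dropped and the merged outline is re-measured after clipping — boundary = 98.46 mm. So its perimeter = 98.46 mm. Layer 79 is larger (126.36 vs 98.46 mm).

layer 79 (z = 11.85 mm)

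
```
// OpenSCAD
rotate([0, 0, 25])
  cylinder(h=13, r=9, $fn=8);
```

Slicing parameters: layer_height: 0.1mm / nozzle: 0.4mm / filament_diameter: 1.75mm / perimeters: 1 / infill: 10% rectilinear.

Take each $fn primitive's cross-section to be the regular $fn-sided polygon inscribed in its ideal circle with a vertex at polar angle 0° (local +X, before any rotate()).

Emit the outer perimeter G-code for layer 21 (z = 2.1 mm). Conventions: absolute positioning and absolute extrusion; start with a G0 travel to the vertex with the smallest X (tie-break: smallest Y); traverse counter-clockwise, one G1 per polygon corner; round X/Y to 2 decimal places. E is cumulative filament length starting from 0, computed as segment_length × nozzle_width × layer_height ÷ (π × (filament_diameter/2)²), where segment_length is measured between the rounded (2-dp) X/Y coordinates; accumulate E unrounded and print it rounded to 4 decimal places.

At z = 2.1 mm: the cylinder: section is a regular 8-gon, circumradius r=9; (whole slice rotated 25° about Z — lengths, areas and connectivity unchanged). The outline is a single polygon with 8 vertices. Extrusion per mm of travel: 0.4 × 0.1 / (π × 0.875²) = 0.016630. Accumulating E over each segment gives final E = 0.9167.

G0 X-8.46 Y3.08 Z2.10
G1 X-8.16 Y-3.80 E0.1145
G1 X-3.08 Y-8.46 E0.2292
G1 X3.80 Y-8.16 E0.3437
G1 X8.46 Y-3.08 E0.4583
G1 X8.16 Y3.80 E0.5729
G1 X3.08 Y8.46 E0.6875
G1 X-3.80 Y8.16 E0.8020
G1 X-8.46 Y3.08 E0.9167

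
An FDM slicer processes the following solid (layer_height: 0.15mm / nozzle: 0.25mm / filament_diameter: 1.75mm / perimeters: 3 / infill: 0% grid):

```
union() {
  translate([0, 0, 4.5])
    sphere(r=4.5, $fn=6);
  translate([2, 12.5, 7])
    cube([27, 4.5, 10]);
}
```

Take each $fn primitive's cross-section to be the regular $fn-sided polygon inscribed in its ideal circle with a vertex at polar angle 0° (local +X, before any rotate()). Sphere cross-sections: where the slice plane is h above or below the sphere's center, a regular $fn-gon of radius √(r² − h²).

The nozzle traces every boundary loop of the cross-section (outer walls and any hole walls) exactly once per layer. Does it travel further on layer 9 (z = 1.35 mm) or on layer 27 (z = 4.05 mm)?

Layer 9 (z = 1.35): the r=4.5 sphere contributes a regular 6-gon of circumradius √(4.5²−3.15²) = 3.214 (perimeter = 2·6·3.214·sin(180°/6) = 19.28 mm); the cube at (2, 12.5) is not intersected at this z (z outside [7, 17]); Combining (union): only the r=4.5 sphere is present, so the union is just that shape — boundary = 19.28 mm. So its perimeter = 19.28 mm. Layer 27 (z = 4.05): the r=4.5 sphere slices to a regular 6-gon of circumradius 4.477 (√(r²−h²) with h=0.45 from center) (perimeter = 2·6·4.477·sin(180°/6) = 26.86 mm); the cube at (2, 12.5) is absent (z outside [7, 17]); Merging all regions: only the r=4.5 sphere is present, so the union is just that shape — boundary = 26.86 mm. So its perimeter = 26.86 mm. Layer 27 is larger (26.86 vs 19.28 mm).

layer 27 (z = 4.05 mm)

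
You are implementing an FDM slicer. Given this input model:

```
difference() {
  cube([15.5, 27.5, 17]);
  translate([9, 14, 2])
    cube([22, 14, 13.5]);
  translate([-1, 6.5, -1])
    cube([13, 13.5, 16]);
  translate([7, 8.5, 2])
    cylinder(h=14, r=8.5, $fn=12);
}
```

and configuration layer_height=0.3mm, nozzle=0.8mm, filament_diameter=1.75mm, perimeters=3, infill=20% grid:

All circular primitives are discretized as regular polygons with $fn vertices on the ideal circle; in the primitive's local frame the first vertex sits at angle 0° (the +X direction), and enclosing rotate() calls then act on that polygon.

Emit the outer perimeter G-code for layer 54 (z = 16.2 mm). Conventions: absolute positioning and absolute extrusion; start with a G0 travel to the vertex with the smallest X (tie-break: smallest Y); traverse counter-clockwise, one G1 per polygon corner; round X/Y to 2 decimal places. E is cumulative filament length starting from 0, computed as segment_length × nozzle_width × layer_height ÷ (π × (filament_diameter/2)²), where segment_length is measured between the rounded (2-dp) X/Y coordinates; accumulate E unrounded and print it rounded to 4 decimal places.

G0 X0.00 Y0.00 Z16.20
G1 X15.50 Y0.00 E1.5466
G1 X15.50 Y27.50 E4.2906
G1 X0.00 Y27.50 E5.8372
G1 X0.00 Y0.00 E8.5811

At z = 16.2 mm: the 15.5×27.5 cube contributes its full rectangle; the cube at (9, 14) does not reach this height (z outside [2, 15.5]); the cube at (-1, 6.5) is absent (z outside [-1, 15]); the cylinder at (7, 8.5) is not intersected at this z (z outside [2, 16]); Taking the first minus the rest: none of the subtracted shapes is present at this height, so the 15.5×27.5 cube is unchanged — 1 connected region. The outline is a single polygon with 4 vertices. Extrusion per mm of travel: 0.8 × 0.3 / (π × 0.875²) = 0.099780. Accumulating E over each segment gives final E = 8.5811.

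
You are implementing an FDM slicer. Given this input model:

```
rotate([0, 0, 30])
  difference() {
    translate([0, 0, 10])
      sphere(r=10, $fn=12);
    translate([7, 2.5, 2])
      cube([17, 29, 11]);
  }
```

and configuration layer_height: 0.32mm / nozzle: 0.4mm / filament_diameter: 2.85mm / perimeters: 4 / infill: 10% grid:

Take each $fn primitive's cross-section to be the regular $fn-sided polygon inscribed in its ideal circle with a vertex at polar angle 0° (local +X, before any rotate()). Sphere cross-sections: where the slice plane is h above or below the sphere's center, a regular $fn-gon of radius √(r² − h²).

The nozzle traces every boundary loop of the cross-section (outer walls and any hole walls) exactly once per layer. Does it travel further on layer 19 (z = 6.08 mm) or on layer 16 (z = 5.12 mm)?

layer 19 (z = 6.08 mm)

Layer 19 (z = 6.08): the sphere: section is a regular 12-gon, circumradius = √(r²−h²) = √(10²−3.92²) = 9.200 (perimeter = 2·12·9.200·sin(180°/12) = 57.15 mm); the 17×29 cube at (7, 2.5) contributes its full rectangle (perimeter 92.00 mm); Taking the first minus the rest: starting from the r=10 sphere, the 17×29 cube at (7, 2.5) partially overlaps it — only the 3.09 mm² overlap (of its 493.00 mm²) is removed, clipping the outline — boundary = 58.20 mm; (rotated 30° about Z; rotation is an isometry so areas/perimeters/island counts are preserved). So its perimeter = 58.20 mm. Layer 16 (z = 5.12): the sphere: section is a regular 12-gon, circumradius = √(r²−h²) = √(10²−4.88²) = 8.728 (perimeter = 2·12·8.728·sin(180°/12) = 54.22 mm); the cube at (7, 2.5) (footprint 17×29) is included at this height (perimeter 92.00 mm); Taking the first minus the rest: starting from the r=10 sphere, the 17×29 cube at (7, 2.5) partially overlaps it — only the 1.66 mm² overlap (of its 493.00 mm²) is removed, clipping the outline — boundary = 54.98 mm; (whole slice rotated 30° about Z — lengths, areas and connectivity unchanged). So its perimeter = 54.98 mm. Layer 19 is larger (58.20 vs 54.98 mm).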